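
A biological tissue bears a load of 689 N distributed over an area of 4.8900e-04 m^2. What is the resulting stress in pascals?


stress = F / A
stress = 689 / 4.8900e-04
stress = 1.4090e+06


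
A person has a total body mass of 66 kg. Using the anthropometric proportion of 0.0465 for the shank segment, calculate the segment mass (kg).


m_segment = body_mass * fraction
m_segment = 66 * 0.0465
m_segment = 3.0690


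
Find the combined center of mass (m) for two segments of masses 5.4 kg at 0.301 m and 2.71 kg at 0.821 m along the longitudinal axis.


COM = (m1*x1 + m2*x2) / (m1 + m2)
COM = (5.4*0.301 + 2.71*0.821) / (5.4 + 2.71)
Numerator = 3.8503
Denominator = 8.1100
COM = 0.4748


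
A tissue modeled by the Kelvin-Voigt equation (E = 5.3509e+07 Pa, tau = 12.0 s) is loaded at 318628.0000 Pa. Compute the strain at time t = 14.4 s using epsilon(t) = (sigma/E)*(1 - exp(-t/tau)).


epsilon(t) = (sigma/E) * (1 - exp(-t/tau))
sigma/E = 318628.0000 / 5.3509e+07 = 0.0060
exp(-t/tau) = exp(-14.4 / 12.0) = 0.3012
epsilon = 0.0060 * (1 - 0.3012)
epsilon = 0.0042


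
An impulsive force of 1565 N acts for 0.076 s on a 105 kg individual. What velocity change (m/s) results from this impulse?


J = F * dt = 1565 * 0.076 = 118.9400 N*s
delta_v = J / m
delta_v = 118.9400 / 105
delta_v = 1.1328


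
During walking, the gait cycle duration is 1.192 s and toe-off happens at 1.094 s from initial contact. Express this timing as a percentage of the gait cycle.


pct = (event_time / cycle_time) * 100
pct = (1.094 / 1.192) * 100
ratio = 0.9178
pct = 91.7785


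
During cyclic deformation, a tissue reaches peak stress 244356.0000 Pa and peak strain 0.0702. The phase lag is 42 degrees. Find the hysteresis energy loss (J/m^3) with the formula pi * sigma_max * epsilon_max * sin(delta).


E_loss = pi * sigma_max * epsilon_max * sin(delta)
delta = 42 deg = 0.7330 rad
sin(delta) = 0.6691
E_loss = pi * 244356.0000 * 0.0702 * 0.6691
E_loss = 36059.5985


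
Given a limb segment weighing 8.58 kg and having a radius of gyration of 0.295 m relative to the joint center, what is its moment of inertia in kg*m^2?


I = m * k^2
I = 8.58 * 0.295^2
k^2 = 0.0870
I = 0.7467


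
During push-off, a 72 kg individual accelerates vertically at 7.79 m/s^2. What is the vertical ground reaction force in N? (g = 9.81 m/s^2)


GRF = m * (g + a)
GRF = 72 * (9.81 + 7.79)
GRF = 72 * 17.6000
GRF = 1267.2000


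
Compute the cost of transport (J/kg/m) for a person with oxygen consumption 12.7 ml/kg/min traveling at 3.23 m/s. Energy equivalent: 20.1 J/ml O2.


Power per kg = VO2 * 20.1 / 60
Power per kg = 12.7 * 20.1 / 60 = 4.2545 W/kg
Cost = power_per_kg / speed
Cost = 4.2545 / 3.23
Cost = 1.3172


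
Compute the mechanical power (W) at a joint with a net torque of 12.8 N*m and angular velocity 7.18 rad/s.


P = M * omega
P = 12.8 * 7.18
P = 91.9040


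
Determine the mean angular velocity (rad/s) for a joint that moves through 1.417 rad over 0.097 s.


omega = delta_theta / delta_t
omega = 1.417 / 0.097
omega = 14.6082


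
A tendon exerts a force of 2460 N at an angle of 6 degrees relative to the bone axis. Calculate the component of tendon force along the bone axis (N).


F_eff = F_tendon * cos(theta)
theta = 6 deg = 0.1047 rad
cos(theta) = 0.9945
F_eff = 2460 * 0.9945
F_eff = 2446.5239


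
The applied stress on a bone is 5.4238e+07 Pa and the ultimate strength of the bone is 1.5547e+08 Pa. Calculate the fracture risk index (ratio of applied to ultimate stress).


FRI = applied / ultimate
FRI = 5.4238e+07 / 1.5547e+08
FRI = 0.3489


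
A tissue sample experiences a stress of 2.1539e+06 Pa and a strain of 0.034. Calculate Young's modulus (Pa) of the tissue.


E = stress / strain
E = 2.1539e+06 / 0.034
E = 6.3350e+07


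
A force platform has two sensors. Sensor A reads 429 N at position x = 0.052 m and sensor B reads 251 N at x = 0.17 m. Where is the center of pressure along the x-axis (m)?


COP_x = (F1*x1 + F2*x2) / (F1 + F2)
COP_x = (429*0.052 + 251*0.17) / (429 + 251)
Numerator = 64.9780
Denominator = 680
COP_x = 0.0956


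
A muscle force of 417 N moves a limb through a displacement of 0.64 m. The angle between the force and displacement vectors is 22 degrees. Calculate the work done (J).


W = F * d * cos(theta)
theta = 22 deg = 0.3840 rad
cos(theta) = 0.9272
W = 417 * 0.64 * 0.9272
W = 247.4468


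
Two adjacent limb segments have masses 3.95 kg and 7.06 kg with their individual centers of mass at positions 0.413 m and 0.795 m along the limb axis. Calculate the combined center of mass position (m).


COM = (m1*x1 + m2*x2) / (m1 + m2)
COM = (3.95*0.413 + 7.06*0.795) / (3.95 + 7.06)
Numerator = 7.2441
Denominator = 11.0100
COM = 0.6580


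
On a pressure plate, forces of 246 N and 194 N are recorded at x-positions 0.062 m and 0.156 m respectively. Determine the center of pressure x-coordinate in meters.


COP_x = (F1*x1 + F2*x2) / (F1 + F2)
COP_x = (246*0.062 + 194*0.156) / (246 + 194)
Numerator = 45.5160
Denominator = 440
COP_x = 0.1034


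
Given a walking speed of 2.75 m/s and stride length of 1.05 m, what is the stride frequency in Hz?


f = v / stride_length
f = 2.75 / 1.05
f = 2.6190


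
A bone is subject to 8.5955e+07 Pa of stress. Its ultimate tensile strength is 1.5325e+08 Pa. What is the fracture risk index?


FRI = applied / ultimate
FRI = 8.5955e+07 / 1.5325e+08
FRI = 0.5609


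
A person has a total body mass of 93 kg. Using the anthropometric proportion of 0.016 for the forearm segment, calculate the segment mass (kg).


m_segment = body_mass * fraction
m_segment = 93 * 0.016
m_segment = 1.4880


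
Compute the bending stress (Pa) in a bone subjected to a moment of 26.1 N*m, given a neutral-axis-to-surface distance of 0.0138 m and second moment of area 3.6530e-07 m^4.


sigma = M * c / I
sigma = 26.1 * 0.0138 / 3.6530e-07
M * c = 0.3602
sigma = 985984.1226


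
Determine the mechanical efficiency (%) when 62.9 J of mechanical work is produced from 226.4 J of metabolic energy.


eta = (W_mech / E_meta) * 100
eta = (62.9 / 226.4) * 100
ratio = 0.2778
eta = 27.7827


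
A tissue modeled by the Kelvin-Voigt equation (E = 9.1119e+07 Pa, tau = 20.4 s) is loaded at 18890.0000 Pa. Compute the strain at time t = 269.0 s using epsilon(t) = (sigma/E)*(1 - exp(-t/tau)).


epsilon(t) = (sigma/E) * (1 - exp(-t/tau))
sigma/E = 18890.0000 / 9.1119e+07 = 2.0731e-04
exp(-t/tau) = exp(-269.0 / 20.4) = 1.8762e-06
epsilon = 2.0731e-04 * (1 - 1.8762e-06)
epsilon = 2.0731e-04


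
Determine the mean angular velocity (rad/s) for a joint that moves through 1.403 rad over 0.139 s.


omega = delta_theta / delta_t
omega = 1.403 / 0.139
omega = 10.0935


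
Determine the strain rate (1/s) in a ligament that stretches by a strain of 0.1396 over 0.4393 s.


strain_rate = delta_strain / delta_t
strain_rate = 0.1396 / 0.4393
strain_rate = 0.3178


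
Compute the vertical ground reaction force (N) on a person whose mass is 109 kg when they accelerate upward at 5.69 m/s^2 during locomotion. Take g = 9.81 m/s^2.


GRF = m * (g + a)
GRF = 109 * (9.81 + 5.69)
GRF = 109 * 15.5000
GRF = 1689.5000


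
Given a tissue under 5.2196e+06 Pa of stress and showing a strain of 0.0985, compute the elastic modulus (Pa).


E = stress / strain
E = 5.2196e+06 / 0.0985
E = 5.2991e+07


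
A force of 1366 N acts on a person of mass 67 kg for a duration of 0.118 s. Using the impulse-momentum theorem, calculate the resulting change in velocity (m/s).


J = F * dt = 1366 * 0.118 = 161.1880 N*s
delta_v = J / m
delta_v = 161.1880 / 67
delta_v = 2.4058


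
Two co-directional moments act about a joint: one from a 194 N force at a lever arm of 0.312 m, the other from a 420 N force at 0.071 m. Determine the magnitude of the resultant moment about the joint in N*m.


M = F1 * d1 + F2 * d2
M = 194 * 0.312 + 420 * 0.071
M = 60.5280 + 29.8200
M = 90.3480


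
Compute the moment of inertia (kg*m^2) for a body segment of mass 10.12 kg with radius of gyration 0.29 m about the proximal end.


I = m * k^2
I = 10.12 * 0.29^2
k^2 = 0.0841
I = 0.8511


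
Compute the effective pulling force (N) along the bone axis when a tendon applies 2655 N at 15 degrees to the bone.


F_eff = F_tendon * cos(theta)
theta = 15 deg = 0.2618 rad
cos(theta) = 0.9659
F_eff = 2655 * 0.9659
F_eff = 2564.5331


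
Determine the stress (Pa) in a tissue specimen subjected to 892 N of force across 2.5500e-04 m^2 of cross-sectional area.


stress = F / A
stress = 892 / 2.5500e-04
stress = 3.4980e+06


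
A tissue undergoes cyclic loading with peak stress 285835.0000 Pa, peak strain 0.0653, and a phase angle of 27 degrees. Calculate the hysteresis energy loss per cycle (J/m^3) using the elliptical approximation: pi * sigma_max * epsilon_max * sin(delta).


E_loss = pi * sigma_max * epsilon_max * sin(delta)
delta = 27 deg = 0.4712 rad
sin(delta) = 0.4540
E_loss = pi * 285835.0000 * 0.0653 * 0.4540
E_loss = 26621.0527


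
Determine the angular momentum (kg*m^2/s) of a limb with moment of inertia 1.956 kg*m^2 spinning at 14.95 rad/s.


L = I * omega
L = 1.956 * 14.95
L = 29.2422


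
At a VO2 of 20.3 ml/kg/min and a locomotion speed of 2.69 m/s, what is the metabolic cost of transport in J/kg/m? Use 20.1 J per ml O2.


Power per kg = VO2 * 20.1 / 60
Power per kg = 20.3 * 20.1 / 60 = 6.8005 W/kg
Cost = power_per_kg / speed
Cost = 6.8005 / 2.69
Cost = 2.5281


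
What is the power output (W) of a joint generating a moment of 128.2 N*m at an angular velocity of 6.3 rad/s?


P = M * omega
P = 128.2 * 6.3
P = 807.6600


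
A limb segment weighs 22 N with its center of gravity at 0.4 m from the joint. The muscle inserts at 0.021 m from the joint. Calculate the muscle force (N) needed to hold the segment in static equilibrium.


F_muscle = W * d_load / d_muscle
F_muscle = 22 * 0.4 / 0.021
Numerator = 8.8000
F_muscle = 419.0476


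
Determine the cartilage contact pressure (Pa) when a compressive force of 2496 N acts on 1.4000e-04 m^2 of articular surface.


P = F / A
P = 2496 / 1.4000e-04
P = 1.7829e+07


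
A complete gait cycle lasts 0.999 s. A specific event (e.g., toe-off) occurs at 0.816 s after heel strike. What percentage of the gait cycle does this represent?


pct = (event_time / cycle_time) * 100
pct = (0.816 / 0.999) * 100
ratio = 0.8168
pct = 81.6817


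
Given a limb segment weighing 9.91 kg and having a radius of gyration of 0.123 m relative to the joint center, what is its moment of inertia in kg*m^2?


I = m * k^2
I = 9.91 * 0.123^2
k^2 = 0.0151
I = 0.1499


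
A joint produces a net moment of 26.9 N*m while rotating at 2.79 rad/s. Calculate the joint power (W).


P = M * omega
P = 26.9 * 2.79
P = 75.0510


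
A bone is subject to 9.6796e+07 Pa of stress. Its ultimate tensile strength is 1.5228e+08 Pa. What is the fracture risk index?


FRI = applied / ultimate
FRI = 9.6796e+07 / 1.5228e+08
FRI = 0.6356


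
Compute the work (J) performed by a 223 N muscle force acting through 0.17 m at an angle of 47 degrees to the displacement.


W = F * d * cos(theta)
theta = 47 deg = 0.8203 rad
cos(theta) = 0.6820
W = 223 * 0.17 * 0.6820
W = 25.8546


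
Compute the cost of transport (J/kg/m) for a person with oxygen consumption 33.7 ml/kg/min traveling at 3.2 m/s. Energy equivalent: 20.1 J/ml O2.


Power per kg = VO2 * 20.1 / 60
Power per kg = 33.7 * 20.1 / 60 = 11.2895 W/kg
Cost = power_per_kg / speed
Cost = 11.2895 / 3.2
Cost = 3.5280


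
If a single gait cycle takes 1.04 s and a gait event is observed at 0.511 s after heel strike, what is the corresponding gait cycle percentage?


pct = (event_time / cycle_time) * 100
pct = (0.511 / 1.04) * 100
ratio = 0.4913
pct = 49.1346


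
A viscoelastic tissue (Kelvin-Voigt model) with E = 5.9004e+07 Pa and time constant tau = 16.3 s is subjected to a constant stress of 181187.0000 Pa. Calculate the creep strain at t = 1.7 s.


epsilon(t) = (sigma/E) * (1 - exp(-t/tau))
sigma/E = 181187.0000 / 5.9004e+07 = 0.0031
exp(-t/tau) = exp(-1.7 / 16.3) = 0.9010
epsilon = 0.0031 * (1 - 0.9010)
epsilon = 3.0413e-04


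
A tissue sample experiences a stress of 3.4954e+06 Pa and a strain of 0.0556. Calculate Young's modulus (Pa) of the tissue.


E = stress / strain
E = 3.4954e+06 / 0.0556
E = 6.2867e+07


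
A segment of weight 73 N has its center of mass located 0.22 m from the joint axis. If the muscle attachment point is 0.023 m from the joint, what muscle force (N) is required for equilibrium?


F_muscle = W * d_load / d_muscle
F_muscle = 73 * 0.22 / 0.023
Numerator = 16.0600
F_muscle = 698.2609


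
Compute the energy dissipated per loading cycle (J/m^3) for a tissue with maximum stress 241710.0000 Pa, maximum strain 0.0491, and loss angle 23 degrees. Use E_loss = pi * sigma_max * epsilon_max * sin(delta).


E_loss = pi * sigma_max * epsilon_max * sin(delta)
delta = 23 deg = 0.4014 rad
sin(delta) = 0.3907
E_loss = pi * 241710.0000 * 0.0491 * 0.3907
E_loss = 14568.1363


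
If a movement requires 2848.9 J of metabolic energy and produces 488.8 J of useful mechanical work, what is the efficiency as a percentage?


eta = (W_mech / E_meta) * 100
eta = (488.8 / 2848.9) * 100
ratio = 0.1716
eta = 17.1575


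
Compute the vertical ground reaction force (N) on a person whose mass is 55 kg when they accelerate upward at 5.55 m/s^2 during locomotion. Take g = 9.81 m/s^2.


GRF = m * (g + a)
GRF = 55 * (9.81 + 5.55)
GRF = 55 * 15.3600
GRF = 844.8000


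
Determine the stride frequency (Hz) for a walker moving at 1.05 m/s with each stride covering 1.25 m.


f = v / stride_length
f = 1.05 / 1.25
f = 0.8400


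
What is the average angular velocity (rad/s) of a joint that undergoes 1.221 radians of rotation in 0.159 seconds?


omega = delta_theta / delta_t
omega = 1.221 / 0.159
omega = 7.6792


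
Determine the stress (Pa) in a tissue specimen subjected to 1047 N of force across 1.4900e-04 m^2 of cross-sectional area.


stress = F / A
stress = 1047 / 1.4900e-04
stress = 7.0268e+06


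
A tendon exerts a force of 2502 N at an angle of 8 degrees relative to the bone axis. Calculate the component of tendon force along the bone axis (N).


F_eff = F_tendon * cos(theta)
theta = 8 deg = 0.1396 rad
cos(theta) = 0.9903
F_eff = 2502 * 0.9903
F_eff = 2477.6507


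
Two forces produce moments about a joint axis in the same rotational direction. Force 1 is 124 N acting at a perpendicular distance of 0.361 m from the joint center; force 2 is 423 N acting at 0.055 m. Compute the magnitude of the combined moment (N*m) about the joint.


M = F1 * d1 + F2 * d2
M = 124 * 0.361 + 423 * 0.055
M = 44.7640 + 23.2650
M = 68.0290


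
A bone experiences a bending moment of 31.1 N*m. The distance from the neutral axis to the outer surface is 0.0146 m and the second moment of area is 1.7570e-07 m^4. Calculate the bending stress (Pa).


sigma = M * c / I
sigma = 31.1 * 0.0146 / 1.7570e-07
M * c = 0.4541
sigma = 2.5843e+06


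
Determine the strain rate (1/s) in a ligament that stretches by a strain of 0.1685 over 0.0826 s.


strain_rate = delta_strain / delta_t
strain_rate = 0.1685 / 0.0826
strain_rate = 2.0400


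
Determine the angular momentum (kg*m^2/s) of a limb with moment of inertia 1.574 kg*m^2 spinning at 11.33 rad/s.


L = I * omega
L = 1.574 * 11.33
L = 17.8334


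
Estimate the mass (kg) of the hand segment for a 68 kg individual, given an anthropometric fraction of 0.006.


m_segment = body_mass * fraction
m_segment = 68 * 0.006
m_segment = 0.4080


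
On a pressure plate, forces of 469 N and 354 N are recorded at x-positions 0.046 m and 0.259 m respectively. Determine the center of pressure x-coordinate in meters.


COP_x = (F1*x1 + F2*x2) / (F1 + F2)
COP_x = (469*0.046 + 354*0.259) / (469 + 354)
Numerator = 113.2600
Denominator = 823
COP_x = 0.1376


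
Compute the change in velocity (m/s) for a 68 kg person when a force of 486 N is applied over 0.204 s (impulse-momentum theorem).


J = F * dt = 486 * 0.204 = 99.1440 N*s
delta_v = J / m
delta_v = 99.1440 / 68
delta_v = 1.4580


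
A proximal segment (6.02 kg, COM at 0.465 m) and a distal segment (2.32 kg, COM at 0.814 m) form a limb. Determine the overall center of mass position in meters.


COM = (m1*x1 + m2*x2) / (m1 + m2)
COM = (6.02*0.465 + 2.32*0.814) / (6.02 + 2.32)
Numerator = 4.6878
Denominator = 8.3400
COM = 0.5621


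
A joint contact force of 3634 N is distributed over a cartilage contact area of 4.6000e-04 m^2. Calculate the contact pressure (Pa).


P = F / A
P = 3634 / 4.6000e-04
P = 7.9000e+06


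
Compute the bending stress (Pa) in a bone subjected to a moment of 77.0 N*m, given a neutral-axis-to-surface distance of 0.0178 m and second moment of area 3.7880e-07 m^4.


sigma = M * c / I
sigma = 77.0 * 0.0178 / 3.7880e-07
M * c = 1.3706
sigma = 3.6183e+06


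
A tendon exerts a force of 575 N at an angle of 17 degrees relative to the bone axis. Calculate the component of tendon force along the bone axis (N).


F_eff = F_tendon * cos(theta)
theta = 17 deg = 0.2967 rad
cos(theta) = 0.9563
F_eff = 575 * 0.9563
F_eff = 549.8752


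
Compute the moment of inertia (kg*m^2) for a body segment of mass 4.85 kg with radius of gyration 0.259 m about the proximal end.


I = m * k^2
I = 4.85 * 0.259^2
k^2 = 0.0671
I = 0.3253


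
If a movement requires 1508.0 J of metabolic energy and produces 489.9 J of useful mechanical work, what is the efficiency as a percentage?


eta = (W_mech / E_meta) * 100
eta = (489.9 / 1508.0) * 100
ratio = 0.3249
eta = 32.4867


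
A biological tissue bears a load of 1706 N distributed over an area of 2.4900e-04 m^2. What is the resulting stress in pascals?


stress = F / A
stress = 1706 / 2.4900e-04
stress = 6.8514e+06


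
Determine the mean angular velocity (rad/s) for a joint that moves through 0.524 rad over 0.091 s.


omega = delta_theta / delta_t
omega = 0.524 / 0.091
omega = 5.7582


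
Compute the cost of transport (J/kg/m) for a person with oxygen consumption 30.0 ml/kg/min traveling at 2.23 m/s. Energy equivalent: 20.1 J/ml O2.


Power per kg = VO2 * 20.1 / 60
Power per kg = 30.0 * 20.1 / 60 = 10.0500 W/kg
Cost = power_per_kg / speed
Cost = 10.0500 / 2.23
Cost = 4.5067


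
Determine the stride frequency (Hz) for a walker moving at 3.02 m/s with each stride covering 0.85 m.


f = v / stride_length
f = 3.02 / 0.85
f = 3.5529


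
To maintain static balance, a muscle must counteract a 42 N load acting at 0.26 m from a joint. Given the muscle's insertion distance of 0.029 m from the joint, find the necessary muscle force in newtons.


F_muscle = W * d_load / d_muscle
F_muscle = 42 * 0.26 / 0.029
Numerator = 10.9200
F_muscle = 376.5517


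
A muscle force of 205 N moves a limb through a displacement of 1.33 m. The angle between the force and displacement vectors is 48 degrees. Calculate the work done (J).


W = F * d * cos(theta)
theta = 48 deg = 0.8378 rad
cos(theta) = 0.6691
W = 205 * 1.33 * 0.6691
W = 182.4385


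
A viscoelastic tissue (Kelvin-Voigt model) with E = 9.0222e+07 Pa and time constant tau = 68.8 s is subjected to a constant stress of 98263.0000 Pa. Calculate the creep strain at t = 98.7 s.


epsilon(t) = (sigma/E) * (1 - exp(-t/tau))
sigma/E = 98263.0000 / 9.0222e+07 = 0.0011
exp(-t/tau) = exp(-98.7 / 68.8) = 0.2382
epsilon = 0.0011 * (1 - 0.2382)
epsilon = 8.2968e-04


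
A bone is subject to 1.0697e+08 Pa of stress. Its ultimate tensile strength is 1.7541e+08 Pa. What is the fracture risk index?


FRI = applied / ultimate
FRI = 1.0697e+08 / 1.7541e+08
FRI = 0.6098


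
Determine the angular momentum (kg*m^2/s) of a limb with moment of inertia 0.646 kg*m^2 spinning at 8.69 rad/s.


L = I * omega
L = 0.646 * 8.69
L = 5.6137


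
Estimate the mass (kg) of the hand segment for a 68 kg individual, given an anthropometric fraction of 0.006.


m_segment = body_mass * fraction
m_segment = 68 * 0.006
m_segment = 0.4080


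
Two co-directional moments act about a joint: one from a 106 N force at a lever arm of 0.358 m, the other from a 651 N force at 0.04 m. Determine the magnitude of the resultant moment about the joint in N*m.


M = F1 * d1 + F2 * d2
M = 106 * 0.358 + 651 * 0.04
M = 37.9480 + 26.0400
M = 63.9880


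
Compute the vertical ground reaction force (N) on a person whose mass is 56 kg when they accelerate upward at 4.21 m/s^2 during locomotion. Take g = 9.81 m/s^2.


GRF = m * (g + a)
GRF = 56 * (9.81 + 4.21)
GRF = 56 * 14.0200
GRF = 785.1200


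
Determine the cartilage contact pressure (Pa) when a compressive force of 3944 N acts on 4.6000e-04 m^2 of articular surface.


P = F / A
P = 3944 / 4.6000e-04
P = 8.5739e+06


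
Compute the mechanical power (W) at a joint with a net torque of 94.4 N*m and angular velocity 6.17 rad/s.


P = M * omega
P = 94.4 * 6.17
P = 582.4480


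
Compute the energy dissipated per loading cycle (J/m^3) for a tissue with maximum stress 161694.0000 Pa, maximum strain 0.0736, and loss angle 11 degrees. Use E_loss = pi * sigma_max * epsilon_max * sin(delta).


E_loss = pi * sigma_max * epsilon_max * sin(delta)
delta = 11 deg = 0.1920 rad
sin(delta) = 0.1908
E_loss = pi * 161694.0000 * 0.0736 * 0.1908
E_loss = 7133.7919


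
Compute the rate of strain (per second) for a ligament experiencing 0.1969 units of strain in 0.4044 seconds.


strain_rate = delta_strain / delta_t
strain_rate = 0.1969 / 0.4044
strain_rate = 0.4869


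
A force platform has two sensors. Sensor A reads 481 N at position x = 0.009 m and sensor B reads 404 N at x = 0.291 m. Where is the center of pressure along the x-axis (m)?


COP_x = (F1*x1 + F2*x2) / (F1 + F2)
COP_x = (481*0.009 + 404*0.291) / (481 + 404)
Numerator = 121.8930
Denominator = 885
COP_x = 0.1377


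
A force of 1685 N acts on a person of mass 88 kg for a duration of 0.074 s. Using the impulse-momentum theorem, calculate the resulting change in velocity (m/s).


J = F * dt = 1685 * 0.074 = 124.6900 N*s
delta_v = J / m
delta_v = 124.6900 / 88
delta_v = 1.4169


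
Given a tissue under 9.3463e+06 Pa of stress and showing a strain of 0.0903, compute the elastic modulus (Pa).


E = stress / strain
E = 9.3463e+06 / 0.0903
E = 1.0350e+08


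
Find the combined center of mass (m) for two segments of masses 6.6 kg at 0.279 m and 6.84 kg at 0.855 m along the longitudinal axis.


COM = (m1*x1 + m2*x2) / (m1 + m2)
COM = (6.6*0.279 + 6.84*0.855) / (6.6 + 6.84)
Numerator = 7.6896
Denominator = 13.4400
COM = 0.5721


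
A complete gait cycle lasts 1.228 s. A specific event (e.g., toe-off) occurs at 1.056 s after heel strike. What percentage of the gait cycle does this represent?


pct = (event_time / cycle_time) * 100
pct = (1.056 / 1.228) * 100
ratio = 0.8599
pct = 85.9935


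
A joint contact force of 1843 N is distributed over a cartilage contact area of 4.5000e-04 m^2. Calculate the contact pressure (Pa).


P = F / A
P = 1843 / 4.5000e-04
P = 4.0956e+06


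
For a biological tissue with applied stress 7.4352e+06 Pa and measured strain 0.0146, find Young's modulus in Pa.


E = stress / strain
E = 7.4352e+06 / 0.0146
E = 5.0926e+08


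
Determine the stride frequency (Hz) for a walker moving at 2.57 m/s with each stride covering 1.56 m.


f = v / stride_length
f = 2.57 / 1.56
f = 1.6474


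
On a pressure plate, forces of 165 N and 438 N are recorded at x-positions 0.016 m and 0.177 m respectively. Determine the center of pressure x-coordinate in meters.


COP_x = (F1*x1 + F2*x2) / (F1 + F2)
COP_x = (165*0.016 + 438*0.177) / (165 + 438)
Numerator = 80.1660
Denominator = 603
COP_x = 0.1329


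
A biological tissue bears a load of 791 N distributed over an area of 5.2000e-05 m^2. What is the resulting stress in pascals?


stress = F / A
stress = 791 / 5.2000e-05
stress = 1.5212e+07


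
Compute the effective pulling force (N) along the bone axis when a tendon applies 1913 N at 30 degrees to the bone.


F_eff = F_tendon * cos(theta)
theta = 30 deg = 0.5236 rad
cos(theta) = 0.8660
F_eff = 1913 * 0.8660
F_eff = 1656.7066


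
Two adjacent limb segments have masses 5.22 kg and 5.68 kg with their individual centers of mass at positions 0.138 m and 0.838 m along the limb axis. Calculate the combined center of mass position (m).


COM = (m1*x1 + m2*x2) / (m1 + m2)
COM = (5.22*0.138 + 5.68*0.838) / (5.22 + 5.68)
Numerator = 5.4802
Denominator = 10.9000
COM = 0.5028


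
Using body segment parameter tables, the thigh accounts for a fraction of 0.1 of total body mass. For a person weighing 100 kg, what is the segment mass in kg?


m_segment = body_mass * fraction
m_segment = 100 * 0.1
m_segment = 10.0000


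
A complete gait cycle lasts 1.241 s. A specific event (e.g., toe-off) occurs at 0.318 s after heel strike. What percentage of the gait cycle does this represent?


pct = (event_time / cycle_time) * 100
pct = (0.318 / 1.241) * 100
ratio = 0.2562
pct = 25.6245


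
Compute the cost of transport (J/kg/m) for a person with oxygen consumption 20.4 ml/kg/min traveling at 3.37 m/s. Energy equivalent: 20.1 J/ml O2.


Power per kg = VO2 * 20.1 / 60
Power per kg = 20.4 * 20.1 / 60 = 6.8340 W/kg
Cost = power_per_kg / speed
Cost = 6.8340 / 3.37
Cost = 2.0279


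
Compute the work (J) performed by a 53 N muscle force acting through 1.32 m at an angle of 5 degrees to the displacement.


W = F * d * cos(theta)
theta = 5 deg = 0.0873 rad
cos(theta) = 0.9962
W = 53 * 1.32 * 0.9962
W = 69.6938


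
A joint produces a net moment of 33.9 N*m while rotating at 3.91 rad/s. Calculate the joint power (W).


P = M * omega
P = 33.9 * 3.91
P = 132.5490


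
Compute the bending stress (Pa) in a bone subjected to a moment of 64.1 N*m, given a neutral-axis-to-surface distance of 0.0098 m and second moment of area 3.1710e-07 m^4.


sigma = M * c / I
sigma = 64.1 * 0.0098 / 3.1710e-07
M * c = 0.6282
sigma = 1.9810e+06


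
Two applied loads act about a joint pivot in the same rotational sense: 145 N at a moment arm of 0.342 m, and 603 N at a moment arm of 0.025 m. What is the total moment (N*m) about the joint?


M = F1 * d1 + F2 * d2
M = 145 * 0.342 + 603 * 0.025
M = 49.5900 + 15.0750
M = 64.6650


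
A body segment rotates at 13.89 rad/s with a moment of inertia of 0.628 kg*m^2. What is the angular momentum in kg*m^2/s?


L = I * omega
L = 0.628 * 13.89
L = 8.7229


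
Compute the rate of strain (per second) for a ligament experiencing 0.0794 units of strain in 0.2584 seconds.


strain_rate = delta_strain / delta_t
strain_rate = 0.0794 / 0.2584
strain_rate = 0.3073


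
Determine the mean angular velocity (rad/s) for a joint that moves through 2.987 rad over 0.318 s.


omega = delta_theta / delta_t
omega = 2.987 / 0.318
omega = 9.3931


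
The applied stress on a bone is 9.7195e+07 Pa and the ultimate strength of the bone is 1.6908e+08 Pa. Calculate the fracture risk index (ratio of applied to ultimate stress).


FRI = applied / ultimate
FRI = 9.7195e+07 / 1.6908e+08
FRI = 0.5748


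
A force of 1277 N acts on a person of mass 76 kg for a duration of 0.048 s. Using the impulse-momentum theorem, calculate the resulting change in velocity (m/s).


J = F * dt = 1277 * 0.048 = 61.2960 N*s
delta_v = J / m
delta_v = 61.2960 / 76
delta_v = 0.8065


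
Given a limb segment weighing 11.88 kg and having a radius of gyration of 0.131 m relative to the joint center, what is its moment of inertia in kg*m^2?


I = m * k^2
I = 11.88 * 0.131^2
k^2 = 0.0172
I = 0.2039


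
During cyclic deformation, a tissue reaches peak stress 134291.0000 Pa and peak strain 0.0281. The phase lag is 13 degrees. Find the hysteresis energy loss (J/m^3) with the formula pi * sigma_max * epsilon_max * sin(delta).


E_loss = pi * sigma_max * epsilon_max * sin(delta)
delta = 13 deg = 0.2269 rad
sin(delta) = 0.2250
E_loss = pi * 134291.0000 * 0.0281 * 0.2250
E_loss = 2666.8042


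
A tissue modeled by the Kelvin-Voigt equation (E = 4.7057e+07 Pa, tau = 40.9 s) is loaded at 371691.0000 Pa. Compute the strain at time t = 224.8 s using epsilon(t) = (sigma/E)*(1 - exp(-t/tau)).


epsilon(t) = (sigma/E) * (1 - exp(-t/tau))
sigma/E = 371691.0000 / 4.7057e+07 = 0.0079
exp(-t/tau) = exp(-224.8 / 40.9) = 0.0041
epsilon = 0.0079 * (1 - 0.0041)
epsilon = 0.0079


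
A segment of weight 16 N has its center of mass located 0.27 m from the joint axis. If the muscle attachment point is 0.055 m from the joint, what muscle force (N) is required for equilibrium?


F_muscle = W * d_load / d_muscle
F_muscle = 16 * 0.27 / 0.055
Numerator = 4.3200
F_muscle = 78.5455


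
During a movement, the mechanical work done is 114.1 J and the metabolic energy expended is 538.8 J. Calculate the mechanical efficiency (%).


eta = (W_mech / E_meta) * 100
eta = (114.1 / 538.8) * 100
ratio = 0.2118
eta = 21.1767


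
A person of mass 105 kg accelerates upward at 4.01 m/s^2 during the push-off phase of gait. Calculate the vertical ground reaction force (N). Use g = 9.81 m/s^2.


GRF = m * (g + a)
GRF = 105 * (9.81 + 4.01)
GRF = 105 * 13.8200
GRF = 1451.1000


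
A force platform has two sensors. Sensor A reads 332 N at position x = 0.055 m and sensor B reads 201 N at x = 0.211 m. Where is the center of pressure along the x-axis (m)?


COP_x = (F1*x1 + F2*x2) / (F1 + F2)
COP_x = (332*0.055 + 201*0.211) / (332 + 201)
Numerator = 60.6710
Denominator = 533
COP_x = 0.1138


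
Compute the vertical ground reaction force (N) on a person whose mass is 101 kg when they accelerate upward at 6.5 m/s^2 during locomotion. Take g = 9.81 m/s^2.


GRF = m * (g + a)
GRF = 101 * (9.81 + 6.5)
GRF = 101 * 16.3100
GRF = 1647.3100


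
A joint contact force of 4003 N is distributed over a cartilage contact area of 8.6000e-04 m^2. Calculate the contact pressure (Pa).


P = F / A
P = 4003 / 8.6000e-04
P = 4.6547e+06


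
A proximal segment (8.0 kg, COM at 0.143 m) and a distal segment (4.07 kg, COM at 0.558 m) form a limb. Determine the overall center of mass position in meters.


COM = (m1*x1 + m2*x2) / (m1 + m2)
COM = (8.0*0.143 + 4.07*0.558) / (8.0 + 4.07)
Numerator = 3.4151
Denominator = 12.0700
COM = 0.2829


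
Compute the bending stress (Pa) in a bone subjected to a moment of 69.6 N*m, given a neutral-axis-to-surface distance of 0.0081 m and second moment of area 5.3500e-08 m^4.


sigma = M * c / I
sigma = 69.6 * 0.0081 / 5.3500e-08
M * c = 0.5638
sigma = 1.0538e+07


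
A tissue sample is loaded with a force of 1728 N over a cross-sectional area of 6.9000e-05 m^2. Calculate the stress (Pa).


stress = F / A
stress = 1728 / 6.9000e-05
stress = 2.5043e+07


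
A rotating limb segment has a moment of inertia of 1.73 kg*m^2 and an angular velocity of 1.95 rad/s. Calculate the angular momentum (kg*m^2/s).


L = I * omega
L = 1.73 * 1.95
L = 3.3735


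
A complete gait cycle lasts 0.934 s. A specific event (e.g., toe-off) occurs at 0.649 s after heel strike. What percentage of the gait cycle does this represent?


pct = (event_time / cycle_time) * 100
pct = (0.649 / 0.934) * 100
ratio = 0.6949
pct = 69.4861


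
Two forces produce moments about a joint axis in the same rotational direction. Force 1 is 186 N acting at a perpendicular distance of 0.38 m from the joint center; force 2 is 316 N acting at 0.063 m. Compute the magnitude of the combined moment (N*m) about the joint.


M = F1 * d1 + F2 * d2
M = 186 * 0.38 + 316 * 0.063
M = 70.6800 + 19.9080
M = 90.5880


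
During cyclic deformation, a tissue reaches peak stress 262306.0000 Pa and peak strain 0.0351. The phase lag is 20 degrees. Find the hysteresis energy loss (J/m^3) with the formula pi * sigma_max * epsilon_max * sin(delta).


E_loss = pi * sigma_max * epsilon_max * sin(delta)
delta = 20 deg = 0.3491 rad
sin(delta) = 0.3420
E_loss = pi * 262306.0000 * 0.0351 * 0.3420
E_loss = 9892.7469


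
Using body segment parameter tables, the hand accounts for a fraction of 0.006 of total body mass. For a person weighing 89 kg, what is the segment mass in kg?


m_segment = body_mass * fraction
m_segment = 89 * 0.006
m_segment = 0.5340


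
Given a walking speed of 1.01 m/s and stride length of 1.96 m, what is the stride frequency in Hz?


f = v / stride_length
f = 1.01 / 1.96
f = 0.5153


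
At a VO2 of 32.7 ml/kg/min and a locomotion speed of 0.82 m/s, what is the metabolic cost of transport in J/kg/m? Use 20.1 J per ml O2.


Power per kg = VO2 * 20.1 / 60
Power per kg = 32.7 * 20.1 / 60 = 10.9545 W/kg
Cost = power_per_kg / speed
Cost = 10.9545 / 0.82
Cost = 13.3591


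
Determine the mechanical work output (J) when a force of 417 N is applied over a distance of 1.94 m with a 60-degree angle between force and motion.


W = F * d * cos(theta)
theta = 60 deg = 1.0472 rad
cos(theta) = 0.5000
W = 417 * 1.94 * 0.5000
W = 404.4900


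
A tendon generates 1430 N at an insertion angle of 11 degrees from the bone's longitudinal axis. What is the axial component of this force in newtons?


F_eff = F_tendon * cos(theta)
theta = 11 deg = 0.1920 rad
cos(theta) = 0.9816
F_eff = 1430 * 0.9816
F_eff = 1403.7269


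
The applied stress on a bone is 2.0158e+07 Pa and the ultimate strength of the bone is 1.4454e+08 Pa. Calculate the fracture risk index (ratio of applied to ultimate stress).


FRI = applied / ultimate
FRI = 2.0158e+07 / 1.4454e+08
FRI = 0.1395


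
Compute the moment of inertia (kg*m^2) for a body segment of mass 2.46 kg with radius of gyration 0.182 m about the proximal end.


I = m * k^2
I = 2.46 * 0.182^2
k^2 = 0.0331
I = 0.0815


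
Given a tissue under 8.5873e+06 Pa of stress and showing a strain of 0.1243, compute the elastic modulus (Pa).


E = stress / strain
E = 8.5873e+06 / 0.1243
E = 6.9085e+07


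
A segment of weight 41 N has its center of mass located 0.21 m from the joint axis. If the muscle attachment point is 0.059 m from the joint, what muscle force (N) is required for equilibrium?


F_muscle = W * d_load / d_muscle
F_muscle = 41 * 0.21 / 0.059
Numerator = 8.6100
F_muscle = 145.9322


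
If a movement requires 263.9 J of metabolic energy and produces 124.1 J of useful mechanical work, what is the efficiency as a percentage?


eta = (W_mech / E_meta) * 100
eta = (124.1 / 263.9) * 100
ratio = 0.4703
eta = 47.0254


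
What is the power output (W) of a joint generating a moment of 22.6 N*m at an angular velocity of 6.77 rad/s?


P = M * omega
P = 22.6 * 6.77
P = 153.0020


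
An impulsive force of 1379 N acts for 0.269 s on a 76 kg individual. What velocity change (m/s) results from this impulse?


J = F * dt = 1379 * 0.269 = 370.9510 N*s
delta_v = J / m
delta_v = 370.9510 / 76
delta_v = 4.8809


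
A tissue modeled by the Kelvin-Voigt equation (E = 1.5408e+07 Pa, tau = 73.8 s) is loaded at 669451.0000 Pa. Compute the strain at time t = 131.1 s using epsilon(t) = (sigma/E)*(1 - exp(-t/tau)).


epsilon(t) = (sigma/E) * (1 - exp(-t/tau))
sigma/E = 669451.0000 / 1.5408e+07 = 0.0434
exp(-t/tau) = exp(-131.1 / 73.8) = 0.1692
epsilon = 0.0434 * (1 - 0.1692)
epsilon = 0.0361


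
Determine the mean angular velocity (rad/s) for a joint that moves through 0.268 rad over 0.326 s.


omega = delta_theta / delta_t
omega = 0.268 / 0.326
omega = 0.8221


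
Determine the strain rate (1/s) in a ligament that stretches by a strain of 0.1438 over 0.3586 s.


strain_rate = delta_strain / delta_t
strain_rate = 0.1438 / 0.3586
strain_rate = 0.4010


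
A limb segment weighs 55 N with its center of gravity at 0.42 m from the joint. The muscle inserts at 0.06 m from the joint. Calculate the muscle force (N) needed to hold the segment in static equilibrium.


F_muscle = W * d_load / d_muscle
F_muscle = 55 * 0.42 / 0.06
Numerator = 23.1000
F_muscle = 385.0000


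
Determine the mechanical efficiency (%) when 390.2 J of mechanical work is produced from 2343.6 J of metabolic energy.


eta = (W_mech / E_meta) * 100
eta = (390.2 / 2343.6) * 100
ratio = 0.1665
eta = 16.6496


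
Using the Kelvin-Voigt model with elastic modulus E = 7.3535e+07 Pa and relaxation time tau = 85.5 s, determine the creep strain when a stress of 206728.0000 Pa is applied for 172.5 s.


epsilon(t) = (sigma/E) * (1 - exp(-t/tau))
sigma/E = 206728.0000 / 7.3535e+07 = 0.0028
exp(-t/tau) = exp(-172.5 / 85.5) = 0.1330
epsilon = 0.0028 * (1 - 0.1330)
epsilon = 0.0024


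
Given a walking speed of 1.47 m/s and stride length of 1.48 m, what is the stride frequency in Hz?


f = v / stride_length
f = 1.47 / 1.48
f = 0.9932


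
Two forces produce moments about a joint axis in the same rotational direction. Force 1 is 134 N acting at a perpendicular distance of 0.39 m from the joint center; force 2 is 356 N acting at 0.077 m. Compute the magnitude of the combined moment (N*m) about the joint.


M = F1 * d1 + F2 * d2
M = 134 * 0.39 + 356 * 0.077
M = 52.2600 + 27.4120
M = 79.6720


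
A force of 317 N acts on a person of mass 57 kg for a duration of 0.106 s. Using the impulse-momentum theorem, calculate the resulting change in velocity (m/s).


J = F * dt = 317 * 0.106 = 33.6020 N*s
delta_v = J / m
delta_v = 33.6020 / 57
delta_v = 0.5895


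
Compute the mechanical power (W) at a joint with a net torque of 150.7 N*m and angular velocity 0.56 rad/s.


P = M * omega
P = 150.7 * 0.56
P = 84.3920


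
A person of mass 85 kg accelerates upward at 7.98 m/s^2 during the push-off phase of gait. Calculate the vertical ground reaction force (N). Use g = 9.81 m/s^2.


GRF = m * (g + a)
GRF = 85 * (9.81 + 7.98)
GRF = 85 * 17.7900
GRF = 1512.1500


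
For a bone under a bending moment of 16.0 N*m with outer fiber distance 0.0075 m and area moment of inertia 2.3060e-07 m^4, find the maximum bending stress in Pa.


sigma = M * c / I
sigma = 16.0 * 0.0075 / 2.3060e-07
M * c = 0.1200
sigma = 520381.6132


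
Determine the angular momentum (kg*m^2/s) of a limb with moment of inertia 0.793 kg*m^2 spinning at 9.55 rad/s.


L = I * omega
L = 0.793 * 9.55
L = 7.5732


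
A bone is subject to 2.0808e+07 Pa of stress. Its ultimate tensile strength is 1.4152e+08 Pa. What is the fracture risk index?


FRI = applied / ultimate
FRI = 2.0808e+07 / 1.4152e+08
FRI = 0.1470


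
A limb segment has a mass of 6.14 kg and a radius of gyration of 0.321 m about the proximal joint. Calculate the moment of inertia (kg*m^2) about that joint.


I = m * k^2
I = 6.14 * 0.321^2
k^2 = 0.1030
I = 0.6327


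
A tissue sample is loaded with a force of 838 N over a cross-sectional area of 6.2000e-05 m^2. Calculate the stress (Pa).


stress = F / A
stress = 838 / 6.2000e-05
stress = 1.3516e+07


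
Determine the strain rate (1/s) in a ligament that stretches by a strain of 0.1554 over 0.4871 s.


strain_rate = delta_strain / delta_t
strain_rate = 0.1554 / 0.4871
strain_rate = 0.3190


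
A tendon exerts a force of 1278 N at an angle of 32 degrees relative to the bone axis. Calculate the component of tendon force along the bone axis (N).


F_eff = F_tendon * cos(theta)
theta = 32 deg = 0.5585 rad
cos(theta) = 0.8480
F_eff = 1278 * 0.8480
F_eff = 1083.8055


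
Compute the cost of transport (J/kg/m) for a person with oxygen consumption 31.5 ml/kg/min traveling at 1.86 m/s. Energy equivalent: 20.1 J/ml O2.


Power per kg = VO2 * 20.1 / 60
Power per kg = 31.5 * 20.1 / 60 = 10.5525 W/kg
Cost = power_per_kg / speed
Cost = 10.5525 / 1.86
Cost = 5.6734


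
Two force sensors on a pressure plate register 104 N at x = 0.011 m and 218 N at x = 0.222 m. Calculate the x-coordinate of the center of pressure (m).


COP_x = (F1*x1 + F2*x2) / (F1 + F2)
COP_x = (104*0.011 + 218*0.222) / (104 + 218)
Numerator = 49.5400
Denominator = 322
COP_x = 0.1539
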